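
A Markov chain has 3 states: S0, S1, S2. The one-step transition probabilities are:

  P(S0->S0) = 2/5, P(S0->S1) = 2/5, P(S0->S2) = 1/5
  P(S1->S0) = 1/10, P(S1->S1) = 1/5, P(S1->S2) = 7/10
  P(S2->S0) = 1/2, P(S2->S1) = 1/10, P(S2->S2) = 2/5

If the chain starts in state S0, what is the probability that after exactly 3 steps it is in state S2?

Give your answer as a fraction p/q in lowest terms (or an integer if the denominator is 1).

Answer: 209/500

Derivation:
Computing P^3 by repeated multiplication:
P^1 =
  S0: [2/5, 2/5, 1/5]
  S1: [1/10, 1/5, 7/10]
  S2: [1/2, 1/10, 2/5]
P^2 =
  S0: [3/10, 13/50, 11/25]
  S1: [41/100, 3/20, 11/25]
  S2: [41/100, 13/50, 33/100]
P^3 =
  S0: [183/500, 27/125, 209/500]
  S1: [399/1000, 119/500, 363/1000]
  S2: [71/200, 249/1000, 99/250]

(P^3)[S0 -> S2] = 209/500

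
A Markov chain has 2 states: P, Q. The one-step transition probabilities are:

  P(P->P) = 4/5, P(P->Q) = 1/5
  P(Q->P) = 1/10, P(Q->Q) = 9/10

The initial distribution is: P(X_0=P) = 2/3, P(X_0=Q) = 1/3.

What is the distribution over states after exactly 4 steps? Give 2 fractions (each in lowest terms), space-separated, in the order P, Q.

Propagating the distribution step by step (d_{t+1} = d_t * P):
d_0 = (P=2/3, Q=1/3)
  d_1[P] = 2/3*4/5 + 1/3*1/10 = 17/30
  d_1[Q] = 2/3*1/5 + 1/3*9/10 = 13/30
d_1 = (P=17/30, Q=13/30)
  d_2[P] = 17/30*4/5 + 13/30*1/10 = 149/300
  d_2[Q] = 17/30*1/5 + 13/30*9/10 = 151/300
d_2 = (P=149/300, Q=151/300)
  d_3[P] = 149/300*4/5 + 151/300*1/10 = 1343/3000
  d_3[Q] = 149/300*1/5 + 151/300*9/10 = 1657/3000
d_3 = (P=1343/3000, Q=1657/3000)
  d_4[P] = 1343/3000*4/5 + 1657/3000*1/10 = 12401/30000
  d_4[Q] = 1343/3000*1/5 + 1657/3000*9/10 = 17599/30000
d_4 = (P=12401/30000, Q=17599/30000)

Answer: 12401/30000 17599/30000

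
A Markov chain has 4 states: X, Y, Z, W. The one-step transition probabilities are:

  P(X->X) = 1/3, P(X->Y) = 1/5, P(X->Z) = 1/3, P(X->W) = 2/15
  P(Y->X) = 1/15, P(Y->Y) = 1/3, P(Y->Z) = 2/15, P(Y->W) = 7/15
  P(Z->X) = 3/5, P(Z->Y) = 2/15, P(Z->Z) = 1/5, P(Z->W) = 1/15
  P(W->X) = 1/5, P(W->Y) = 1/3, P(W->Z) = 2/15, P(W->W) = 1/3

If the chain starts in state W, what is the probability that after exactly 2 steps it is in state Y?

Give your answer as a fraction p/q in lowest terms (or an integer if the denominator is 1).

Computing P^2 by repeated multiplication:
P^1 =
  X: [1/3, 1/5, 1/3, 2/15]
  Y: [1/15, 1/3, 2/15, 7/15]
  Z: [3/5, 2/15, 1/5, 1/15]
  W: [1/5, 1/3, 2/15, 1/3]
P^2 =
  X: [79/225, 2/9, 2/9, 46/225]
  Y: [49/225, 67/225, 7/45, 74/225]
  Z: [77/225, 16/75, 4/15, 8/45]
  W: [53/225, 7/25, 41/225, 68/225]

(P^2)[W -> Y] = 7/25

Answer: 7/25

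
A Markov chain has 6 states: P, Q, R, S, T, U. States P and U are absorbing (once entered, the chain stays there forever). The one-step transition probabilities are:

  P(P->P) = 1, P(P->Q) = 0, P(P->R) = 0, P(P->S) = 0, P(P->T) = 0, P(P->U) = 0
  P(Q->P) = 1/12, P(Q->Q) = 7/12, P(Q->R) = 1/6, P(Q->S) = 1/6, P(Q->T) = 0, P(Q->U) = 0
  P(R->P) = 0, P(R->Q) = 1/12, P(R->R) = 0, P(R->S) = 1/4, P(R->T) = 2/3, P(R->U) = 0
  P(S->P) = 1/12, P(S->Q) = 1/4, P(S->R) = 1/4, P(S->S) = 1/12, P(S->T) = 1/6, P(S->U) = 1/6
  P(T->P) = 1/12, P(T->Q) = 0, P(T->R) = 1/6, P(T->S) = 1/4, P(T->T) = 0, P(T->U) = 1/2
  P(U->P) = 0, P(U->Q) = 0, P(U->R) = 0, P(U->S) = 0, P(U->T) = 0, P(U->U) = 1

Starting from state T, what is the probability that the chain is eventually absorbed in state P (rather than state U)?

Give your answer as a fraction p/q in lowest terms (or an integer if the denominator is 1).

Let a_i = P(absorbed in P | start in state i).
Boundary conditions: a_P = 1, a_U = 0.
For each transient state i, a_i = sum_j P(i->j) * a_j:
  a_Q = 1/12*a_P + 7/12*a_Q + 1/6*a_R + 1/6*a_S + 0*a_T + 0*a_U
  a_R = 0*a_P + 1/12*a_Q + 0*a_R + 1/4*a_S + 2/3*a_T + 0*a_U
  a_S = 1/12*a_P + 1/4*a_Q + 1/4*a_R + 1/12*a_S + 1/6*a_T + 1/6*a_U
  a_T = 1/12*a_P + 0*a_Q + 1/6*a_R + 1/4*a_S + 0*a_T + 1/2*a_U

Substituting a_P = 1 and a_U = 0, rearrange to (I - Q) a = r where r[i] = P(i -> P):
  [5/12, -1/6, -1/6, 0] . (a_Q, a_R, a_S, a_T) = 1/12
  [-1/12, 1, -1/4, -2/3] . (a_Q, a_R, a_S, a_T) = 0
  [-1/4, -1/4, 11/12, -1/6] . (a_Q, a_R, a_S, a_T) = 1/12
  [0, -1/6, -1/4, 1] . (a_Q, a_R, a_S, a_T) = 1/12

Solving yields:
  a_Q = 451/1065
  a_R = 88/355
  a_S = 331/1065
  a_T = 431/2130

Starting state is T, so the absorption probability is a_T = 431/2130.

Answer: 431/2130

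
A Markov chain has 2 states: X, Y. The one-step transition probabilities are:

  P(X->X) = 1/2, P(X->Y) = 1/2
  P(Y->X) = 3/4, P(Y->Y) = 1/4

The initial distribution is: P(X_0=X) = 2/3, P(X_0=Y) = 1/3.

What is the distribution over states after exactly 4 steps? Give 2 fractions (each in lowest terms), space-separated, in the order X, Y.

Propagating the distribution step by step (d_{t+1} = d_t * P):
d_0 = (X=2/3, Y=1/3)
  d_1[X] = 2/3*1/2 + 1/3*3/4 = 7/12
  d_1[Y] = 2/3*1/2 + 1/3*1/4 = 5/12
d_1 = (X=7/12, Y=5/12)
  d_2[X] = 7/12*1/2 + 5/12*3/4 = 29/48
  d_2[Y] = 7/12*1/2 + 5/12*1/4 = 19/48
d_2 = (X=29/48, Y=19/48)
  d_3[X] = 29/48*1/2 + 19/48*3/4 = 115/192
  d_3[Y] = 29/48*1/2 + 19/48*1/4 = 77/192
d_3 = (X=115/192, Y=77/192)
  d_4[X] = 115/192*1/2 + 77/192*3/4 = 461/768
  d_4[Y] = 115/192*1/2 + 77/192*1/4 = 307/768
d_4 = (X=461/768, Y=307/768)

Answer: 461/768 307/768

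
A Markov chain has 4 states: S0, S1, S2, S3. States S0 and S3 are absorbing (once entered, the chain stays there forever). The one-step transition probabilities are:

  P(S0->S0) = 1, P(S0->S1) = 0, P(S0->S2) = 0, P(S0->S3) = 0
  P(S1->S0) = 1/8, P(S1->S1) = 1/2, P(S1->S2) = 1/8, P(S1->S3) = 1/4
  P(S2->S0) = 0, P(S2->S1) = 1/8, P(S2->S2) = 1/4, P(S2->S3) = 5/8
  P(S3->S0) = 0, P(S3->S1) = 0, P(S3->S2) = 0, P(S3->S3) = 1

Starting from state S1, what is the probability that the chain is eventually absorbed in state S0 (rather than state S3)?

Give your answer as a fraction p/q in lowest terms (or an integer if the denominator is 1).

Let a_i = P(absorbed in S0 | start in state i).
Boundary conditions: a_S0 = 1, a_S3 = 0.
For each transient state i, a_i = sum_j P(i->j) * a_j:
  a_S1 = 1/8*a_S0 + 1/2*a_S1 + 1/8*a_S2 + 1/4*a_S3
  a_S2 = 0*a_S0 + 1/8*a_S1 + 1/4*a_S2 + 5/8*a_S3

Substituting a_S0 = 1 and a_S3 = 0, rearrange to (I - Q) a = r where r[i] = P(i -> S0):
  [1/2, -1/8] . (a_S1, a_S2) = 1/8
  [-1/8, 3/4] . (a_S1, a_S2) = 0

Solving yields:
  a_S1 = 6/23
  a_S2 = 1/23

Starting state is S1, so the absorption probability is a_S1 = 6/23.

Answer: 6/23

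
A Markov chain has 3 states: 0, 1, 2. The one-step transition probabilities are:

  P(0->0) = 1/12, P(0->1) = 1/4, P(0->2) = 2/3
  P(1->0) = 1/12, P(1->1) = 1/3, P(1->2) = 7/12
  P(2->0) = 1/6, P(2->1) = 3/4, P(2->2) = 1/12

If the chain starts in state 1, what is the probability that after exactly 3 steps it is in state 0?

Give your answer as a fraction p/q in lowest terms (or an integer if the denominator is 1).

Answer: 187/1728

Derivation:
Computing P^3 by repeated multiplication:
P^1 =
  0: [1/12, 1/4, 2/3]
  1: [1/12, 1/3, 7/12]
  2: [1/6, 3/4, 1/12]
P^2 =
  0: [5/36, 29/48, 37/144]
  1: [19/144, 41/72, 43/144]
  2: [13/144, 17/48, 5/9]
P^3 =
  0: [181/1728, 247/576, 403/864]
  1: [187/1728, 193/432, 769/1728]
  2: [7/54, 107/192, 541/1728]

(P^3)[1 -> 0] = 187/1728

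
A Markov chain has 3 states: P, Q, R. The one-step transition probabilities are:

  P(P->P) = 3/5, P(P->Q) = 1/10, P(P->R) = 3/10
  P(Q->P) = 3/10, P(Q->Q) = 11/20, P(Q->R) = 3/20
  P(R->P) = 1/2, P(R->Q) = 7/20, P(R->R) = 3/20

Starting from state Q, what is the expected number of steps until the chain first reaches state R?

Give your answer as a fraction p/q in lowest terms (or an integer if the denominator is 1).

Answer: 14/3

Derivation:
Let h_i = expected steps to first reach R from state i.
Boundary: h_R = 0.
First-step equations for the other states:
  h_P = 1 + 3/5*h_P + 1/10*h_Q + 3/10*h_R
  h_Q = 1 + 3/10*h_P + 11/20*h_Q + 3/20*h_R

Substituting h_R = 0 and rearranging gives the linear system (I - Q) h = 1:
  [2/5, -1/10] . (h_P, h_Q) = 1
  [-3/10, 9/20] . (h_P, h_Q) = 1

Solving yields:
  h_P = 11/3
  h_Q = 14/3

Starting state is Q, so the expected hitting time is h_Q = 14/3.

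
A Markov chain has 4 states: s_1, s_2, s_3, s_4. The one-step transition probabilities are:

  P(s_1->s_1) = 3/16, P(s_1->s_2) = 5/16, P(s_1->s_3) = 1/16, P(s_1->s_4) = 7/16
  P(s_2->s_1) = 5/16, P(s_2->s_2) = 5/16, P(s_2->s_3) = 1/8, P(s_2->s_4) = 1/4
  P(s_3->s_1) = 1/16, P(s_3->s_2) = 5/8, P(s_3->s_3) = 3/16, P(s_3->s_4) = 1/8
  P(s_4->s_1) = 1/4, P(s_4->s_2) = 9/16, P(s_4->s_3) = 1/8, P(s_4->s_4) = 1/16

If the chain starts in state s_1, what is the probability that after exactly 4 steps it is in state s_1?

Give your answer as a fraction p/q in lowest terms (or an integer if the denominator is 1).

Computing P^4 by repeated multiplication:
P^1 =
  s_1: [3/16, 5/16, 1/16, 7/16]
  s_2: [5/16, 5/16, 1/8, 1/4]
  s_3: [1/16, 5/8, 3/16, 1/8]
  s_4: [1/4, 9/16, 1/8, 1/16]
P^2 =
  s_1: [63/256, 113/256, 15/128, 25/128]
  s_2: [29/128, 53/128, 29/256, 63/256]
  s_3: [1/4, 103/256, 17/128, 55/256]
  s_4: [63/256, 47/128, 15/128, 69/256]
P^3 =
  s_1: [123/512, 815/2048, 479/4096, 1003/4096]
  s_2: [985/4096, 1677/4096, 483/4096, 951/4096]
  s_3: [961/4096, 835/2048, 241/2048, 983/4096]
  s_4: [965/4096, 853/2048, 479/4096, 473/2048]
P^4 =
  s_1: [15593/65536, 26887/65536, 7687/65536, 15369/65536]
  s_2: [15627/65536, 26699/65536, 3845/32768, 485/2048]
  s_3: [15647/65536, 13411/32768, 7713/65536, 7677/32768]
  s_4: [1961/8192, 26659/65536, 3853/32768, 15483/65536]

(P^4)[s_1 -> s_1] = 15593/65536

Answer: 15593/65536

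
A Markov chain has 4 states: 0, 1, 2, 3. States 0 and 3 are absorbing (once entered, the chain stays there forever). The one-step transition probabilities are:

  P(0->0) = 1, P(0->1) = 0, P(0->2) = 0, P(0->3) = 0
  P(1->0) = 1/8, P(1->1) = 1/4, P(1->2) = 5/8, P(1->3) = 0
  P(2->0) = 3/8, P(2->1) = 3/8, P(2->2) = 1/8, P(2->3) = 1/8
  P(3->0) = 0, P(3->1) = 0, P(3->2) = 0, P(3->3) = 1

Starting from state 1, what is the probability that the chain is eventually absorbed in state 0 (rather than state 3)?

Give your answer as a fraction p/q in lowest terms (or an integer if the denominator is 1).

Answer: 22/27

Derivation:
Let a_i = P(absorbed in 0 | start in state i).
Boundary conditions: a_0 = 1, a_3 = 0.
For each transient state i, a_i = sum_j P(i->j) * a_j:
  a_1 = 1/8*a_0 + 1/4*a_1 + 5/8*a_2 + 0*a_3
  a_2 = 3/8*a_0 + 3/8*a_1 + 1/8*a_2 + 1/8*a_3

Substituting a_0 = 1 and a_3 = 0, rearrange to (I - Q) a = r where r[i] = P(i -> 0):
  [3/4, -5/8] . (a_1, a_2) = 1/8
  [-3/8, 7/8] . (a_1, a_2) = 3/8

Solving yields:
  a_1 = 22/27
  a_2 = 7/9

Starting state is 1, so the absorption probability is a_1 = 22/27.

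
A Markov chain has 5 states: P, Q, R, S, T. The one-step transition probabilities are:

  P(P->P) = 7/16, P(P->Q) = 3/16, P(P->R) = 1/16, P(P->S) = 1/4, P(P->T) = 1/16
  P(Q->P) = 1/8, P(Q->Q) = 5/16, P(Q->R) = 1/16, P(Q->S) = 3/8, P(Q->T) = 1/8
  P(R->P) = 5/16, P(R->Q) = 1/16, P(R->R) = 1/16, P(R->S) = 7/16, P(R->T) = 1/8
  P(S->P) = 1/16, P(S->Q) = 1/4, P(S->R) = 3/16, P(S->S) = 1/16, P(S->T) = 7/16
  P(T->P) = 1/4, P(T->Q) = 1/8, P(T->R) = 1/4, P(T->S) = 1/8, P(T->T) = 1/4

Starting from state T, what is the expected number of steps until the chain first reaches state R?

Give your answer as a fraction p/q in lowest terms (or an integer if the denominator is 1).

Answer: 1934/303

Derivation:
Let h_i = expected steps to first reach R from state i.
Boundary: h_R = 0.
First-step equations for the other states:
  h_P = 1 + 7/16*h_P + 3/16*h_Q + 1/16*h_R + 1/4*h_S + 1/16*h_T
  h_Q = 1 + 1/8*h_P + 5/16*h_Q + 1/16*h_R + 3/8*h_S + 1/8*h_T
  h_S = 1 + 1/16*h_P + 1/4*h_Q + 3/16*h_R + 1/16*h_S + 7/16*h_T
  h_T = 1 + 1/4*h_P + 1/8*h_Q + 1/4*h_R + 1/8*h_S + 1/4*h_T

Substituting h_R = 0 and rearranging gives the linear system (I - Q) h = 1:
  [9/16, -3/16, -1/4, -1/16] . (h_P, h_Q, h_S, h_T) = 1
  [-1/8, 11/16, -3/8, -1/8] . (h_P, h_Q, h_S, h_T) = 1
  [-1/16, -1/4, 15/16, -7/16] . (h_P, h_Q, h_S, h_T) = 1
  [-1/4, -1/8, -1/8, 3/4] . (h_P, h_Q, h_S, h_T) = 1

Solving yields:
  h_P = 2422/303
  h_Q = 776/101
  h_S = 2008/303
  h_T = 1934/303

Starting state is T, so the expected hitting time is h_T = 1934/303.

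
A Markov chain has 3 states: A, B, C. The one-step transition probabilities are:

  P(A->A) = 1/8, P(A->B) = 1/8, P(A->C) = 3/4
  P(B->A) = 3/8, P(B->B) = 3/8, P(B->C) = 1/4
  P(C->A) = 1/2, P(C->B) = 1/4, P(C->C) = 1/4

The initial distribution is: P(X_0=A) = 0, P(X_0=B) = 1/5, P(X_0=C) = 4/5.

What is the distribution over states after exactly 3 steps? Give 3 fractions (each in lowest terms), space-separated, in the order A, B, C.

Answer: 233/640 31/128 63/160

Derivation:
Propagating the distribution step by step (d_{t+1} = d_t * P):
d_0 = (A=0, B=1/5, C=4/5)
  d_1[A] = 0*1/8 + 1/5*3/8 + 4/5*1/2 = 19/40
  d_1[B] = 0*1/8 + 1/5*3/8 + 4/5*1/4 = 11/40
  d_1[C] = 0*3/4 + 1/5*1/4 + 4/5*1/4 = 1/4
d_1 = (A=19/40, B=11/40, C=1/4)
  d_2[A] = 19/40*1/8 + 11/40*3/8 + 1/4*1/2 = 23/80
  d_2[B] = 19/40*1/8 + 11/40*3/8 + 1/4*1/4 = 9/40
  d_2[C] = 19/40*3/4 + 11/40*1/4 + 1/4*1/4 = 39/80
d_2 = (A=23/80, B=9/40, C=39/80)
  d_3[A] = 23/80*1/8 + 9/40*3/8 + 39/80*1/2 = 233/640
  d_3[B] = 23/80*1/8 + 9/40*3/8 + 39/80*1/4 = 31/128
  d_3[C] = 23/80*3/4 + 9/40*1/4 + 39/80*1/4 = 63/160
d_3 = (A=233/640, B=31/128, C=63/160)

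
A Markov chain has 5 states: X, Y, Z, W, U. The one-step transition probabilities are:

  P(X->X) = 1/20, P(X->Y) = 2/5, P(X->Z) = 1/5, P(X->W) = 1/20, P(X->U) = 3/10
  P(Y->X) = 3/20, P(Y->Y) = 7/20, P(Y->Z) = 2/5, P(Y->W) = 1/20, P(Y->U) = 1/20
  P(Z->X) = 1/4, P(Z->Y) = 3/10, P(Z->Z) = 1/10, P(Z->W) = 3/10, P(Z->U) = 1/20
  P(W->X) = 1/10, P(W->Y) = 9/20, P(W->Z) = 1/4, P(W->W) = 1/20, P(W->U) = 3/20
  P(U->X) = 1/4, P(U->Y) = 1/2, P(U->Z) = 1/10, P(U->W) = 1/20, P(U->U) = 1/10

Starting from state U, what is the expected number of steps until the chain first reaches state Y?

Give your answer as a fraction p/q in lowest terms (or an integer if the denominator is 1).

Answer: 46350/20839

Derivation:
Let h_i = expected steps to first reach Y from state i.
Boundary: h_Y = 0.
First-step equations for the other states:
  h_X = 1 + 1/20*h_X + 2/5*h_Y + 1/5*h_Z + 1/20*h_W + 3/10*h_U
  h_Z = 1 + 1/4*h_X + 3/10*h_Y + 1/10*h_Z + 3/10*h_W + 1/20*h_U
  h_W = 1 + 1/10*h_X + 9/20*h_Y + 1/4*h_Z + 1/20*h_W + 3/20*h_U
  h_U = 1 + 1/4*h_X + 1/2*h_Y + 1/10*h_Z + 1/20*h_W + 1/10*h_U

Substituting h_Y = 0 and rearranging gives the linear system (I - Q) h = 1:
  [19/20, -1/5, -1/20, -3/10] . (h_X, h_Z, h_W, h_U) = 1
  [-1/4, 9/10, -3/10, -1/20] . (h_X, h_Z, h_W, h_U) = 1
  [-1/10, -1/4, 19/20, -3/20] . (h_X, h_Z, h_W, h_U) = 1
  [-1/4, -1/10, -1/20, 9/10] . (h_X, h_Z, h_W, h_U) = 1

Solving yields:
  h_X = 51050/20839
  h_Z = 56400/20839
  h_W = 49470/20839
  h_U = 46350/20839

Starting state is U, so the expected hitting time is h_U = 46350/20839.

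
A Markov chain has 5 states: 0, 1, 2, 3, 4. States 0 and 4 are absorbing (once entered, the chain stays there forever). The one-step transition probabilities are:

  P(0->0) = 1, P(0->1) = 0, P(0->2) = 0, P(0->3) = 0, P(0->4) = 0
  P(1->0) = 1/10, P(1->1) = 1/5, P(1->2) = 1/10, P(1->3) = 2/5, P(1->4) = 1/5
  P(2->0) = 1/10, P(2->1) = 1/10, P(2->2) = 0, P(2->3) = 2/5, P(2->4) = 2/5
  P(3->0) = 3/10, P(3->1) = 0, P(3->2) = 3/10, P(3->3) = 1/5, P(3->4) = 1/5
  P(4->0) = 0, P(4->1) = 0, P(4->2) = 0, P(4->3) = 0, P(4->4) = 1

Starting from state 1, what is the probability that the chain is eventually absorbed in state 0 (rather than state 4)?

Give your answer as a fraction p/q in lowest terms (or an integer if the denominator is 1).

Let a_i = P(absorbed in 0 | start in state i).
Boundary conditions: a_0 = 1, a_4 = 0.
For each transient state i, a_i = sum_j P(i->j) * a_j:
  a_1 = 1/10*a_0 + 1/5*a_1 + 1/10*a_2 + 2/5*a_3 + 1/5*a_4
  a_2 = 1/10*a_0 + 1/10*a_1 + 0*a_2 + 2/5*a_3 + 2/5*a_4
  a_3 = 3/10*a_0 + 0*a_1 + 3/10*a_2 + 1/5*a_3 + 1/5*a_4

Substituting a_0 = 1 and a_4 = 0, rearrange to (I - Q) a = r where r[i] = P(i -> 0):
  [4/5, -1/10, -2/5] . (a_1, a_2, a_3) = 1/10
  [-1/10, 1, -2/5] . (a_1, a_2, a_3) = 1/10
  [0, -3/10, 4/5] . (a_1, a_2, a_3) = 3/10

Solving yields:
  a_1 = 55/131
  a_2 = 45/131
  a_3 = 66/131

Starting state is 1, so the absorption probability is a_1 = 55/131.

Answer: 55/131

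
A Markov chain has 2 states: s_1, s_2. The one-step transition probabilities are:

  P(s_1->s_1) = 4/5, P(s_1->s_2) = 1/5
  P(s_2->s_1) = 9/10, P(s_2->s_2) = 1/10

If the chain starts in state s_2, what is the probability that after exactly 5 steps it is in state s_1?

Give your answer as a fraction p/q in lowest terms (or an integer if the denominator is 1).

Computing P^5 by repeated multiplication:
P^1 =
  s_1: [4/5, 1/5]
  s_2: [9/10, 1/10]
P^2 =
  s_1: [41/50, 9/50]
  s_2: [81/100, 19/100]
P^3 =
  s_1: [409/500, 91/500]
  s_2: [819/1000, 181/1000]
P^4 =
  s_1: [4091/5000, 909/5000]
  s_2: [8181/10000, 1819/10000]
P^5 =
  s_1: [40909/50000, 9091/50000]
  s_2: [81819/100000, 18181/100000]

(P^5)[s_2 -> s_1] = 81819/100000

Answer: 81819/100000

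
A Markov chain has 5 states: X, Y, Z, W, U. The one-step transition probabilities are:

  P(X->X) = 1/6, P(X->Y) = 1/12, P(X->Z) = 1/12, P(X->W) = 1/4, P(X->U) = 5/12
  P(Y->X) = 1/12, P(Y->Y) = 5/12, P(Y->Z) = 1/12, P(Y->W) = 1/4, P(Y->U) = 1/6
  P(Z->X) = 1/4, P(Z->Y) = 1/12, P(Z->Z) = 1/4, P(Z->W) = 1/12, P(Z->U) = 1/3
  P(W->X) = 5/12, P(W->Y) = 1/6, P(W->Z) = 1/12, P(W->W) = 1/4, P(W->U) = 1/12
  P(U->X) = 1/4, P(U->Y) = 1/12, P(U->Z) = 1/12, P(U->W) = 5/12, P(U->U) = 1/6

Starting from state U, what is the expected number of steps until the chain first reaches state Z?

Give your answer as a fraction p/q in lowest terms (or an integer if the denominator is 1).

Answer: 12

Derivation:
Let h_i = expected steps to first reach Z from state i.
Boundary: h_Z = 0.
First-step equations for the other states:
  h_X = 1 + 1/6*h_X + 1/12*h_Y + 1/12*h_Z + 1/4*h_W + 5/12*h_U
  h_Y = 1 + 1/12*h_X + 5/12*h_Y + 1/12*h_Z + 1/4*h_W + 1/6*h_U
  h_W = 1 + 5/12*h_X + 1/6*h_Y + 1/12*h_Z + 1/4*h_W + 1/12*h_U
  h_U = 1 + 1/4*h_X + 1/12*h_Y + 1/12*h_Z + 5/12*h_W + 1/6*h_U

Substituting h_Z = 0 and rearranging gives the linear system (I - Q) h = 1:
  [5/6, -1/12, -1/4, -5/12] . (h_X, h_Y, h_W, h_U) = 1
  [-1/12, 7/12, -1/4, -1/6] . (h_X, h_Y, h_W, h_U) = 1
  [-5/12, -1/6, 3/4, -1/12] . (h_X, h_Y, h_W, h_U) = 1
  [-1/4, -1/12, -5/12, 5/6] . (h_X, h_Y, h_W, h_U) = 1

Solving yields:
  h_X = 12
  h_Y = 12
  h_W = 12
  h_U = 12

Starting state is U, so the expected hitting time is h_U = 12.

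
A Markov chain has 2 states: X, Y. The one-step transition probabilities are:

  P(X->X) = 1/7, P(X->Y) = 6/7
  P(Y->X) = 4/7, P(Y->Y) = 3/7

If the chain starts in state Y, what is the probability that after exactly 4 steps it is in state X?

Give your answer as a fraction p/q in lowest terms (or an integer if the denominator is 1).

Answer: 928/2401

Derivation:
Computing P^4 by repeated multiplication:
P^1 =
  X: [1/7, 6/7]
  Y: [4/7, 3/7]
P^2 =
  X: [25/49, 24/49]
  Y: [16/49, 33/49]
P^3 =
  X: [121/343, 222/343]
  Y: [148/343, 195/343]
P^4 =
  X: [1009/2401, 1392/2401]
  Y: [928/2401, 1473/2401]

(P^4)[Y -> X] = 928/2401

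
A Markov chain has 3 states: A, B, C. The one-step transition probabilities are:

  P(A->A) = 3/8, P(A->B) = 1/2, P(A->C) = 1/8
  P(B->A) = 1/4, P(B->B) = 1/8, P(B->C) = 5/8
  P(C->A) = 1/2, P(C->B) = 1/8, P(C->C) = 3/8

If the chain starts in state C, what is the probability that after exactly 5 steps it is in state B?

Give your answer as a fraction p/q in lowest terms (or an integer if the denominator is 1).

Computing P^5 by repeated multiplication:
P^1 =
  A: [3/8, 1/2, 1/8]
  B: [1/4, 1/8, 5/8]
  C: [1/2, 1/8, 3/8]
P^2 =
  A: [21/64, 17/64, 13/32]
  B: [7/16, 7/32, 11/32]
  C: [13/32, 5/16, 9/32]
P^3 =
  A: [201/512, 127/512, 23/64]
  B: [25/64, 37/128, 41/128]
  C: [95/256, 71/256, 45/128]
P^4 =
  A: [1593/4096, 1115/4096, 347/1024]
  B: [97/256, 139/512, 179/512]
  C: [787/2048, 541/2048, 45/128]
P^5 =
  A: [12561/32768, 8875/32768, 2833/8192]
  B: [197/512, 547/2048, 713/2048]
  C: [6323/16384, 4409/16384, 1413/4096]

(P^5)[C -> B] = 4409/16384

Answer: 4409/16384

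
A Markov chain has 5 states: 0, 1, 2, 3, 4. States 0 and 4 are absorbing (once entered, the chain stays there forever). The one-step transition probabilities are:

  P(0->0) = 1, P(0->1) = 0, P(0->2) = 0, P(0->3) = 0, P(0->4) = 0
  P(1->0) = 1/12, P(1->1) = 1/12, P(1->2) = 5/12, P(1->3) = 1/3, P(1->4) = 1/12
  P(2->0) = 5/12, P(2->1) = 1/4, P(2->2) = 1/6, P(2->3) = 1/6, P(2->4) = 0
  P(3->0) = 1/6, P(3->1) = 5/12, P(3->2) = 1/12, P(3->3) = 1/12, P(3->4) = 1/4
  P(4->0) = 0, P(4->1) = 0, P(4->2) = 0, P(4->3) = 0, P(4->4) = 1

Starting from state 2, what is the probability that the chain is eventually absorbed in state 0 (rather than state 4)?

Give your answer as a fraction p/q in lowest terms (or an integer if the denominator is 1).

Answer: 616/761

Derivation:
Let a_i = P(absorbed in 0 | start in state i).
Boundary conditions: a_0 = 1, a_4 = 0.
For each transient state i, a_i = sum_j P(i->j) * a_j:
  a_1 = 1/12*a_0 + 1/12*a_1 + 5/12*a_2 + 1/3*a_3 + 1/12*a_4
  a_2 = 5/12*a_0 + 1/4*a_1 + 1/6*a_2 + 1/6*a_3 + 0*a_4
  a_3 = 1/6*a_0 + 5/12*a_1 + 1/12*a_2 + 1/12*a_3 + 1/4*a_4

Substituting a_0 = 1 and a_4 = 0, rearrange to (I - Q) a = r where r[i] = P(i -> 0):
  [11/12, -5/12, -1/3] . (a_1, a_2, a_3) = 1/12
  [-1/4, 5/6, -1/6] . (a_1, a_2, a_3) = 5/12
  [-5/12, -1/12, 11/12] . (a_1, a_2, a_3) = 1/6

Solving yields:
  a_1 = 503/761
  a_2 = 616/761
  a_3 = 423/761

Starting state is 2, so the absorption probability is a_2 = 616/761.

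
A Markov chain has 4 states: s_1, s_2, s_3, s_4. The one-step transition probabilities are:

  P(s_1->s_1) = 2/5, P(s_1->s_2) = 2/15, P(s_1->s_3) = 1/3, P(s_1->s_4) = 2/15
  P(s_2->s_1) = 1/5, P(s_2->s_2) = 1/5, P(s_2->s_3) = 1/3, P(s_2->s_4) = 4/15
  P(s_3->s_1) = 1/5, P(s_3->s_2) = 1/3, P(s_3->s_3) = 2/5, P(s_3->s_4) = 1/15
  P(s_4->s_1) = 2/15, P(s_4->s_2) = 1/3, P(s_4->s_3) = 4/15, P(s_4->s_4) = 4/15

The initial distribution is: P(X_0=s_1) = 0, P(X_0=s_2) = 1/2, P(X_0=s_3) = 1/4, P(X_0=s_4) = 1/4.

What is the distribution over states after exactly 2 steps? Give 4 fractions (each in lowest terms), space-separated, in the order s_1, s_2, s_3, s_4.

Propagating the distribution step by step (d_{t+1} = d_t * P):
d_0 = (s_1=0, s_2=1/2, s_3=1/4, s_4=1/4)
  d_1[s_1] = 0*2/5 + 1/2*1/5 + 1/4*1/5 + 1/4*2/15 = 11/60
  d_1[s_2] = 0*2/15 + 1/2*1/5 + 1/4*1/3 + 1/4*1/3 = 4/15
  d_1[s_3] = 0*1/3 + 1/2*1/3 + 1/4*2/5 + 1/4*4/15 = 1/3
  d_1[s_4] = 0*2/15 + 1/2*4/15 + 1/4*1/15 + 1/4*4/15 = 13/60
d_1 = (s_1=11/60, s_2=4/15, s_3=1/3, s_4=13/60)
  d_2[s_1] = 11/60*2/5 + 4/15*1/5 + 1/3*1/5 + 13/60*2/15 = 2/9
  d_2[s_2] = 11/60*2/15 + 4/15*1/5 + 1/3*1/3 + 13/60*1/3 = 47/180
  d_2[s_3] = 11/60*1/3 + 4/15*1/3 + 1/3*2/5 + 13/60*4/15 = 307/900
  d_2[s_4] = 11/60*2/15 + 4/15*4/15 + 1/3*1/15 + 13/60*4/15 = 79/450
d_2 = (s_1=2/9, s_2=47/180, s_3=307/900, s_4=79/450)

Answer: 2/9 47/180 307/900 79/450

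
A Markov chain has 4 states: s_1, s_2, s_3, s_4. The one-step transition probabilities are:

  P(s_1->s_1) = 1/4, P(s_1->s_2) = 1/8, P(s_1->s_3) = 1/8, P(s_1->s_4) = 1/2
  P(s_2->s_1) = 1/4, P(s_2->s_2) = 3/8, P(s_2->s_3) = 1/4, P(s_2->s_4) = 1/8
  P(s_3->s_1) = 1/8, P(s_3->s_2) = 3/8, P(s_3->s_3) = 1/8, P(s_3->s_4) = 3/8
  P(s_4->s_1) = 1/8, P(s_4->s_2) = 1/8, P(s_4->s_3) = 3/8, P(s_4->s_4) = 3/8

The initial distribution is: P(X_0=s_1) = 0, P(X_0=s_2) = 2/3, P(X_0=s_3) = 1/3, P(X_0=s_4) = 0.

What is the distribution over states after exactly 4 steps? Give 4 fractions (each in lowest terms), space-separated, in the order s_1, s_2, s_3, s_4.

Answer: 275/1536 63/256 1469/6144 2063/6144

Derivation:
Propagating the distribution step by step (d_{t+1} = d_t * P):
d_0 = (s_1=0, s_2=2/3, s_3=1/3, s_4=0)
  d_1[s_1] = 0*1/4 + 2/3*1/4 + 1/3*1/8 + 0*1/8 = 5/24
  d_1[s_2] = 0*1/8 + 2/3*3/8 + 1/3*3/8 + 0*1/8 = 3/8
  d_1[s_3] = 0*1/8 + 2/3*1/4 + 1/3*1/8 + 0*3/8 = 5/24
  d_1[s_4] = 0*1/2 + 2/3*1/8 + 1/3*3/8 + 0*3/8 = 5/24
d_1 = (s_1=5/24, s_2=3/8, s_3=5/24, s_4=5/24)
  d_2[s_1] = 5/24*1/4 + 3/8*1/4 + 5/24*1/8 + 5/24*1/8 = 19/96
  d_2[s_2] = 5/24*1/8 + 3/8*3/8 + 5/24*3/8 + 5/24*1/8 = 13/48
  d_2[s_3] = 5/24*1/8 + 3/8*1/4 + 5/24*1/8 + 5/24*3/8 = 43/192
  d_2[s_4] = 5/24*1/2 + 3/8*1/8 + 5/24*3/8 + 5/24*3/8 = 59/192
d_2 = (s_1=19/96, s_2=13/48, s_3=43/192, s_4=59/192)
  d_3[s_1] = 19/96*1/4 + 13/48*1/4 + 43/192*1/8 + 59/192*1/8 = 47/256
  d_3[s_2] = 19/96*1/8 + 13/48*3/8 + 43/192*3/8 + 59/192*1/8 = 191/768
  d_3[s_3] = 19/96*1/8 + 13/48*1/4 + 43/192*1/8 + 59/192*3/8 = 181/768
  d_3[s_4] = 19/96*1/2 + 13/48*1/8 + 43/192*3/8 + 59/192*3/8 = 85/256
d_3 = (s_1=47/256, s_2=191/768, s_3=181/768, s_4=85/256)
  d_4[s_1] = 47/256*1/4 + 191/768*1/4 + 181/768*1/8 + 85/256*1/8 = 275/1536
  d_4[s_2] = 47/256*1/8 + 191/768*3/8 + 181/768*3/8 + 85/256*1/8 = 63/256
  d_4[s_3] = 47/256*1/8 + 191/768*1/4 + 181/768*1/8 + 85/256*3/8 = 1469/6144
  d_4[s_4] = 47/256*1/2 + 191/768*1/8 + 181/768*3/8 + 85/256*3/8 = 2063/6144
d_4 = (s_1=275/1536, s_2=63/256, s_3=1469/6144, s_4=2063/6144)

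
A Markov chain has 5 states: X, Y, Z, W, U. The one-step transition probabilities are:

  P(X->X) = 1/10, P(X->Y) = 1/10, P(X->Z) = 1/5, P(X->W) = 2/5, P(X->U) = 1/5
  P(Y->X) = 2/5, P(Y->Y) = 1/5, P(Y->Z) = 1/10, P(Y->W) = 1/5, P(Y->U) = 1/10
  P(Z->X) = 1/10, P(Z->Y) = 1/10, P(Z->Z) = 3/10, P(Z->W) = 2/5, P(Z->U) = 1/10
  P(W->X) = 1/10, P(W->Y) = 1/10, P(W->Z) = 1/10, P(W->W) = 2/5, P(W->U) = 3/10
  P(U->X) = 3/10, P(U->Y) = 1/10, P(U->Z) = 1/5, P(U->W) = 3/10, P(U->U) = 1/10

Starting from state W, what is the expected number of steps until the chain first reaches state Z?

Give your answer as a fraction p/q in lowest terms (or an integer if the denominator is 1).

Let h_i = expected steps to first reach Z from state i.
Boundary: h_Z = 0.
First-step equations for the other states:
  h_X = 1 + 1/10*h_X + 1/10*h_Y + 1/5*h_Z + 2/5*h_W + 1/5*h_U
  h_Y = 1 + 2/5*h_X + 1/5*h_Y + 1/10*h_Z + 1/5*h_W + 1/10*h_U
  h_W = 1 + 1/10*h_X + 1/10*h_Y + 1/10*h_Z + 2/5*h_W + 3/10*h_U
  h_U = 1 + 3/10*h_X + 1/10*h_Y + 1/5*h_Z + 3/10*h_W + 1/10*h_U

Substituting h_Z = 0 and rearranging gives the linear system (I - Q) h = 1:
  [9/10, -1/10, -2/5, -1/5] . (h_X, h_Y, h_W, h_U) = 1
  [-2/5, 4/5, -1/5, -1/10] . (h_X, h_Y, h_W, h_U) = 1
  [-1/10, -1/10, 3/5, -3/10] . (h_X, h_Y, h_W, h_U) = 1
  [-3/10, -1/10, -3/10, 9/10] . (h_X, h_Y, h_W, h_U) = 1

Solving yields:
  h_X = 111/17
  h_Y = 121/17
  h_W = 122/17
  h_U = 110/17

Starting state is W, so the expected hitting time is h_W = 122/17.

Answer: 122/17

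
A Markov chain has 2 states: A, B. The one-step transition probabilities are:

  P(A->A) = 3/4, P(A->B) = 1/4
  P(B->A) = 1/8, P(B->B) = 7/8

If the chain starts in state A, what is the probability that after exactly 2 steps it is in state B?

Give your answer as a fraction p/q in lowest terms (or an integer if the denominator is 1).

Answer: 13/32

Derivation:
Computing P^2 by repeated multiplication:
P^1 =
  A: [3/4, 1/4]
  B: [1/8, 7/8]
P^2 =
  A: [19/32, 13/32]
  B: [13/64, 51/64]

(P^2)[A -> B] = 13/32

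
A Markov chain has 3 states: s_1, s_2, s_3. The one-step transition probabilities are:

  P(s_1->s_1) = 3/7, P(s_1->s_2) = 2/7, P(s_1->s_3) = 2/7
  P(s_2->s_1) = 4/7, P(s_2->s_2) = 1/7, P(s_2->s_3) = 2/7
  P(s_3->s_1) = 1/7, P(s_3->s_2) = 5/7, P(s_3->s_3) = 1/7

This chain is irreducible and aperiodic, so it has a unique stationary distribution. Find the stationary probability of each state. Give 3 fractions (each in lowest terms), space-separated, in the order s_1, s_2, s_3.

The stationary distribution satisfies pi = pi * P, i.e.:
  pi_s_1 = 3/7*pi_s_1 + 4/7*pi_s_2 + 1/7*pi_s_3
  pi_s_2 = 2/7*pi_s_1 + 1/7*pi_s_2 + 5/7*pi_s_3
  pi_s_3 = 2/7*pi_s_1 + 2/7*pi_s_2 + 1/7*pi_s_3
with normalization: pi_s_1 + pi_s_2 + pi_s_3 = 1.

Using the first 2 balance equations plus normalization, the linear system A*pi = b is:
  [-4/7, 4/7, 1/7] . pi = 0
  [2/7, -6/7, 5/7] . pi = 0
  [1, 1, 1] . pi = 1

Solving yields:
  pi_s_1 = 13/32
  pi_s_2 = 11/32
  pi_s_3 = 1/4

Verification (pi * P):
  13/32*3/7 + 11/32*4/7 + 1/4*1/7 = 13/32 = pi_s_1  (ok)
  13/32*2/7 + 11/32*1/7 + 1/4*5/7 = 11/32 = pi_s_2  (ok)
  13/32*2/7 + 11/32*2/7 + 1/4*1/7 = 1/4 = pi_s_3  (ok)

Answer: 13/32 11/32 1/4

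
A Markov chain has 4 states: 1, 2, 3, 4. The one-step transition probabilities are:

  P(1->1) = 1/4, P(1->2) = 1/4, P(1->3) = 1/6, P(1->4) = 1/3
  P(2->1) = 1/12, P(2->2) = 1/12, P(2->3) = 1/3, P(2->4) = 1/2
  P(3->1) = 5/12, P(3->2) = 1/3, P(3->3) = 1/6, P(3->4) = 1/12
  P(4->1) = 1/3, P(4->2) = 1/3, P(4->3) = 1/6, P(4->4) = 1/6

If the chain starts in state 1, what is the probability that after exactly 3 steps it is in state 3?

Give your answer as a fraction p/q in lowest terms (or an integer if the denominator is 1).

Computing P^3 by repeated multiplication:
P^1 =
  1: [1/4, 1/4, 1/6, 1/3]
  2: [1/12, 1/12, 1/3, 1/2]
  3: [5/12, 1/3, 1/6, 1/12]
  4: [1/3, 1/3, 1/6, 1/6]
P^2 =
  1: [19/72, 1/4, 5/24, 5/18]
  2: [1/3, 11/36, 13/72, 13/72]
  3: [11/48, 31/144, 2/9, 1/3]
  4: [17/72, 2/9, 2/9, 23/72]
P^3 =
  1: [115/432, 215/864, 5/24, 239/864]
  2: [211/864, 11/48, 47/216, 89/288]
  3: [241/864, 25/96, 175/864, 223/864]
  4: [239/864, 223/864, 11/54, 113/432]

(P^3)[1 -> 3] = 5/24

Answer: 5/24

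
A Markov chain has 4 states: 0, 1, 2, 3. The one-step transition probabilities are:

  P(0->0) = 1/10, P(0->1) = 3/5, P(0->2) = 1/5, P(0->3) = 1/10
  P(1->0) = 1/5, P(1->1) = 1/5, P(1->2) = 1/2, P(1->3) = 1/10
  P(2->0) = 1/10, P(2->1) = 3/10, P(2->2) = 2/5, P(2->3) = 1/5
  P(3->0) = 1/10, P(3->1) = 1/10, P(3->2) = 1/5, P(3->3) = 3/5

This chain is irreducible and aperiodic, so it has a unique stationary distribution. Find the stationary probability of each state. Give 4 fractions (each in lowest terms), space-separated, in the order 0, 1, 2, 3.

Answer: 39/310 8/31 43/124 167/620

Derivation:
The stationary distribution satisfies pi = pi * P, i.e.:
  pi_0 = 1/10*pi_0 + 1/5*pi_1 + 1/10*pi_2 + 1/10*pi_3
  pi_1 = 3/5*pi_0 + 1/5*pi_1 + 3/10*pi_2 + 1/10*pi_3
  pi_2 = 1/5*pi_0 + 1/2*pi_1 + 2/5*pi_2 + 1/5*pi_3
  pi_3 = 1/10*pi_0 + 1/10*pi_1 + 1/5*pi_2 + 3/5*pi_3
with normalization: pi_0 + pi_1 + pi_2 + pi_3 = 1.

Using the first 3 balance equations plus normalization, the linear system A*pi = b is:
  [-9/10, 1/5, 1/10, 1/10] . pi = 0
  [3/5, -4/5, 3/10, 1/10] . pi = 0
  [1/5, 1/2, -3/5, 1/5] . pi = 0
  [1, 1, 1, 1] . pi = 1

Solving yields:
  pi_0 = 39/310
  pi_1 = 8/31
  pi_2 = 43/124
  pi_3 = 167/620

Verification (pi * P):
  39/310*1/10 + 8/31*1/5 + 43/124*1/10 + 167/620*1/10 = 39/310 = pi_0  (ok)
  39/310*3/5 + 8/31*1/5 + 43/124*3/10 + 167/620*1/10 = 8/31 = pi_1  (ok)
  39/310*1/5 + 8/31*1/2 + 43/124*2/5 + 167/620*1/5 = 43/124 = pi_2  (ok)
  39/310*1/10 + 8/31*1/10 + 43/124*1/5 + 167/620*3/5 = 167/620 = pi_3  (ok)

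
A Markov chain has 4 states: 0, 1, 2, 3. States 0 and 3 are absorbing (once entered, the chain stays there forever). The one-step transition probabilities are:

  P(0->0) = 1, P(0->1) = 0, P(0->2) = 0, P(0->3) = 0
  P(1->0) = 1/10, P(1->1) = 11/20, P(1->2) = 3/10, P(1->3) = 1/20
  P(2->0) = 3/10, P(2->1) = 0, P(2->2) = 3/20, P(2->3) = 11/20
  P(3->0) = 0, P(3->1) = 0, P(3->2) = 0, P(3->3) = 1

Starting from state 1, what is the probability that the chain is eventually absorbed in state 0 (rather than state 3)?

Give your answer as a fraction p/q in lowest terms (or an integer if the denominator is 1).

Let a_i = P(absorbed in 0 | start in state i).
Boundary conditions: a_0 = 1, a_3 = 0.
For each transient state i, a_i = sum_j P(i->j) * a_j:
  a_1 = 1/10*a_0 + 11/20*a_1 + 3/10*a_2 + 1/20*a_3
  a_2 = 3/10*a_0 + 0*a_1 + 3/20*a_2 + 11/20*a_3

Substituting a_0 = 1 and a_3 = 0, rearrange to (I - Q) a = r where r[i] = P(i -> 0):
  [9/20, -3/10] . (a_1, a_2) = 1/10
  [0, 17/20] . (a_1, a_2) = 3/10

Solving yields:
  a_1 = 70/153
  a_2 = 6/17

Starting state is 1, so the absorption probability is a_1 = 70/153.

Answer: 70/153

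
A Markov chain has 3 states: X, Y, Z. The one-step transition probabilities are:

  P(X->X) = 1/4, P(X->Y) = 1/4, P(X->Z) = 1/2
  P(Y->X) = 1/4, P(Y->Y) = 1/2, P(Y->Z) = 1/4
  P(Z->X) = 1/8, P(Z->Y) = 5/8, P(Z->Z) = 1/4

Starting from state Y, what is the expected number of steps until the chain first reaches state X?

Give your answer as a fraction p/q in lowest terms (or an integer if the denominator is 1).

Let h_i = expected steps to first reach X from state i.
Boundary: h_X = 0.
First-step equations for the other states:
  h_Y = 1 + 1/4*h_X + 1/2*h_Y + 1/4*h_Z
  h_Z = 1 + 1/8*h_X + 5/8*h_Y + 1/4*h_Z

Substituting h_X = 0 and rearranging gives the linear system (I - Q) h = 1:
  [1/2, -1/4] . (h_Y, h_Z) = 1
  [-5/8, 3/4] . (h_Y, h_Z) = 1

Solving yields:
  h_Y = 32/7
  h_Z = 36/7

Starting state is Y, so the expected hitting time is h_Y = 32/7.

Answer: 32/7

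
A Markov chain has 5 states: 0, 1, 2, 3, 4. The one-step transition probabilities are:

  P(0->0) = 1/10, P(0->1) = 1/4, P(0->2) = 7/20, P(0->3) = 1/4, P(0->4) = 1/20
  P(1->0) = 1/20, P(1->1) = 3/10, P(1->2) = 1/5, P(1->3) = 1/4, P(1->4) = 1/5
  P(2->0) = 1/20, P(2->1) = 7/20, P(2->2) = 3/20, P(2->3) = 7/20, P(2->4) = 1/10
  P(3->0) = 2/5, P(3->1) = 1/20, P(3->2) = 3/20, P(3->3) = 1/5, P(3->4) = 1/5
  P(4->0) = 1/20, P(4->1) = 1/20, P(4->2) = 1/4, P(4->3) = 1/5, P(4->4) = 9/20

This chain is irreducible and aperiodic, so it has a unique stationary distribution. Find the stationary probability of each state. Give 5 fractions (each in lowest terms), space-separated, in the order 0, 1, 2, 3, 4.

The stationary distribution satisfies pi = pi * P, i.e.:
  pi_0 = 1/10*pi_0 + 1/20*pi_1 + 1/20*pi_2 + 2/5*pi_3 + 1/20*pi_4
  pi_1 = 1/4*pi_0 + 3/10*pi_1 + 7/20*pi_2 + 1/20*pi_3 + 1/20*pi_4
  pi_2 = 7/20*pi_0 + 1/5*pi_1 + 3/20*pi_2 + 3/20*pi_3 + 1/4*pi_4
  pi_3 = 1/4*pi_0 + 1/4*pi_1 + 7/20*pi_2 + 1/5*pi_3 + 1/5*pi_4
  pi_4 = 1/20*pi_0 + 1/5*pi_1 + 1/10*pi_2 + 1/5*pi_3 + 9/20*pi_4
with normalization: pi_0 + pi_1 + pi_2 + pi_3 + pi_4 = 1.

Using the first 4 balance equations plus normalization, the linear system A*pi = b is:
  [-9/10, 1/20, 1/20, 2/5, 1/20] . pi = 0
  [1/4, -7/10, 7/20, 1/20, 1/20] . pi = 0
  [7/20, 1/5, -17/20, 3/20, 1/4] . pi = 0
  [1/4, 1/4, 7/20, -4/5, 1/5] . pi = 0
  [1, 1, 1, 1, 1] . pi = 1

Solving yields:
  pi_0 = 4537/31505
  pi_1 = 5947/31505
  pi_2 = 6592/31505
  pi_3 = 7814/31505
  pi_4 = 1323/6301

Verification (pi * P):
  4537/31505*1/10 + 5947/31505*1/20 + 6592/31505*1/20 + 7814/31505*2/5 + 1323/6301*1/20 = 4537/31505 = pi_0  (ok)
  4537/31505*1/4 + 5947/31505*3/10 + 6592/31505*7/20 + 7814/31505*1/20 + 1323/6301*1/20 = 5947/31505 = pi_1  (ok)
  4537/31505*7/20 + 5947/31505*1/5 + 6592/31505*3/20 + 7814/31505*3/20 + 1323/6301*1/4 = 6592/31505 = pi_2  (ok)
  4537/31505*1/4 + 5947/31505*1/4 + 6592/31505*7/20 + 7814/31505*1/5 + 1323/6301*1/5 = 7814/31505 = pi_3  (ok)
  4537/31505*1/20 + 5947/31505*1/5 + 6592/31505*1/10 + 7814/31505*1/5 + 1323/6301*9/20 = 1323/6301 = pi_4  (ok)

Answer: 4537/31505 5947/31505 6592/31505 7814/31505 1323/6301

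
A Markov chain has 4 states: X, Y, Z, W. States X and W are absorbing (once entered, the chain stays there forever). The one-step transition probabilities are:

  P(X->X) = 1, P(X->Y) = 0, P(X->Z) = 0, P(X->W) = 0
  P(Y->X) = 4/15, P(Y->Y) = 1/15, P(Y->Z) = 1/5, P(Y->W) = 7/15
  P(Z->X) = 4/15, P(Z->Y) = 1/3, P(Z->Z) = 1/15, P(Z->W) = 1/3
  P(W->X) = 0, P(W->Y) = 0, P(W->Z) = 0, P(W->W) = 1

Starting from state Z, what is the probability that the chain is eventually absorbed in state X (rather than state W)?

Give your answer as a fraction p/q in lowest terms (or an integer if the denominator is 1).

Let a_i = P(absorbed in X | start in state i).
Boundary conditions: a_X = 1, a_W = 0.
For each transient state i, a_i = sum_j P(i->j) * a_j:
  a_Y = 4/15*a_X + 1/15*a_Y + 1/5*a_Z + 7/15*a_W
  a_Z = 4/15*a_X + 1/3*a_Y + 1/15*a_Z + 1/3*a_W

Substituting a_X = 1 and a_W = 0, rearrange to (I - Q) a = r where r[i] = P(i -> X):
  [14/15, -1/5] . (a_Y, a_Z) = 4/15
  [-1/3, 14/15] . (a_Y, a_Z) = 4/15

Solving yields:
  a_Y = 68/181
  a_Z = 76/181

Starting state is Z, so the absorption probability is a_Z = 76/181.

Answer: 76/181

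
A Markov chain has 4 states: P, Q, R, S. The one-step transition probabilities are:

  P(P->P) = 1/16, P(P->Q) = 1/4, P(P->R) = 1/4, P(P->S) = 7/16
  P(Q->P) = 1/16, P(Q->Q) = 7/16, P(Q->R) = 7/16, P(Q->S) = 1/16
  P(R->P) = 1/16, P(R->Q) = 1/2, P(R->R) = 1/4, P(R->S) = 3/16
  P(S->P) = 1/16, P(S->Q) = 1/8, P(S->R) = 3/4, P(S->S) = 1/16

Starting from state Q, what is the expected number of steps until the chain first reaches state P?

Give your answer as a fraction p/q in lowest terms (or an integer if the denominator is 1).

Answer: 16

Derivation:
Let h_i = expected steps to first reach P from state i.
Boundary: h_P = 0.
First-step equations for the other states:
  h_Q = 1 + 1/16*h_P + 7/16*h_Q + 7/16*h_R + 1/16*h_S
  h_R = 1 + 1/16*h_P + 1/2*h_Q + 1/4*h_R + 3/16*h_S
  h_S = 1 + 1/16*h_P + 1/8*h_Q + 3/4*h_R + 1/16*h_S

Substituting h_P = 0 and rearranging gives the linear system (I - Q) h = 1:
  [9/16, -7/16, -1/16] . (h_Q, h_R, h_S) = 1
  [-1/2, 3/4, -3/16] . (h_Q, h_R, h_S) = 1
  [-1/8, -3/4, 15/16] . (h_Q, h_R, h_S) = 1

Solving yields:
  h_Q = 16
  h_R = 16
  h_S = 16

Starting state is Q, so the expected hitting time is h_Q = 16.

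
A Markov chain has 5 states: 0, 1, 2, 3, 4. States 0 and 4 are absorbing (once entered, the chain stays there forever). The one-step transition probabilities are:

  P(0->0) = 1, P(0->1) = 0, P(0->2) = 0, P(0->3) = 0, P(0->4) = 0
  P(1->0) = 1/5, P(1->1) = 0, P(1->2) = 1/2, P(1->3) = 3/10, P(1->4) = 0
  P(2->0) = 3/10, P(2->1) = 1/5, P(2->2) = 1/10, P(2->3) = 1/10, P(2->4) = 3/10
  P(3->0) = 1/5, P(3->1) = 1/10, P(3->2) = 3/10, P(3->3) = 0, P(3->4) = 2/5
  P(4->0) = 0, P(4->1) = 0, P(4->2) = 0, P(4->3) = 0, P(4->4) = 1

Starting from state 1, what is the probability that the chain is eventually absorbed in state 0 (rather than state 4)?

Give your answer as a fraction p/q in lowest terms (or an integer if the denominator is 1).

Answer: 83/144

Derivation:
Let a_i = P(absorbed in 0 | start in state i).
Boundary conditions: a_0 = 1, a_4 = 0.
For each transient state i, a_i = sum_j P(i->j) * a_j:
  a_1 = 1/5*a_0 + 0*a_1 + 1/2*a_2 + 3/10*a_3 + 0*a_4
  a_2 = 3/10*a_0 + 1/5*a_1 + 1/10*a_2 + 1/10*a_3 + 3/10*a_4
  a_3 = 1/5*a_0 + 1/10*a_1 + 3/10*a_2 + 0*a_3 + 2/5*a_4

Substituting a_0 = 1 and a_4 = 0, rearrange to (I - Q) a = r where r[i] = P(i -> 0):
  [1, -1/2, -3/10] . (a_1, a_2, a_3) = 1/5
  [-1/5, 9/10, -1/10] . (a_1, a_2, a_3) = 3/10
  [-1/10, -3/10, 1] . (a_1, a_2, a_3) = 1/5

Solving yields:
  a_1 = 83/144
  a_2 = 73/144
  a_3 = 59/144

Starting state is 1, so the absorption probability is a_1 = 83/144.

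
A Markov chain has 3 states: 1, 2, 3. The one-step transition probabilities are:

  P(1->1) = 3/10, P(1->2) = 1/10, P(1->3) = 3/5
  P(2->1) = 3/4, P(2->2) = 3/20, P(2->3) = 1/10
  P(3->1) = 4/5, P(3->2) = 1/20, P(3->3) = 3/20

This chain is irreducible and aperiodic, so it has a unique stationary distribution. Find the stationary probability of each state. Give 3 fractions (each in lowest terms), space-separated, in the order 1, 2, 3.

Answer: 287/541 46/541 208/541

Derivation:
The stationary distribution satisfies pi = pi * P, i.e.:
  pi_1 = 3/10*pi_1 + 3/4*pi_2 + 4/5*pi_3
  pi_2 = 1/10*pi_1 + 3/20*pi_2 + 1/20*pi_3
  pi_3 = 3/5*pi_1 + 1/10*pi_2 + 3/20*pi_3
with normalization: pi_1 + pi_2 + pi_3 = 1.

Using the first 2 balance equations plus normalization, the linear system A*pi = b is:
  [-7/10, 3/4, 4/5] . pi = 0
  [1/10, -17/20, 1/20] . pi = 0
  [1, 1, 1] . pi = 1

Solving yields:
  pi_1 = 287/541
  pi_2 = 46/541
  pi_3 = 208/541

Verification (pi * P):
  287/541*3/10 + 46/541*3/4 + 208/541*4/5 = 287/541 = pi_1  (ok)
  287/541*1/10 + 46/541*3/20 + 208/541*1/20 = 46/541 = pi_2  (ok)
  287/541*3/5 + 46/541*1/10 + 208/541*3/20 = 208/541 = pi_3  (ok)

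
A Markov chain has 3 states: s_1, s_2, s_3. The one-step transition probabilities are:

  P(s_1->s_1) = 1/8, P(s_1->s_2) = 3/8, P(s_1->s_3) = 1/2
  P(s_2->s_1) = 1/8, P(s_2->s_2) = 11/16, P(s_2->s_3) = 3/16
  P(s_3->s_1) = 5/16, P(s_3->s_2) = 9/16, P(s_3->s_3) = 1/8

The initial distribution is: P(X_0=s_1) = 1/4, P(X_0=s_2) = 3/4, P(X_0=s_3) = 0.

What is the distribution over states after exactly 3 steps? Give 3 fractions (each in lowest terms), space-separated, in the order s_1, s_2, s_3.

Propagating the distribution step by step (d_{t+1} = d_t * P):
d_0 = (s_1=1/4, s_2=3/4, s_3=0)
  d_1[s_1] = 1/4*1/8 + 3/4*1/8 + 0*5/16 = 1/8
  d_1[s_2] = 1/4*3/8 + 3/4*11/16 + 0*9/16 = 39/64
  d_1[s_3] = 1/4*1/2 + 3/4*3/16 + 0*1/8 = 17/64
d_1 = (s_1=1/8, s_2=39/64, s_3=17/64)
  d_2[s_1] = 1/8*1/8 + 39/64*1/8 + 17/64*5/16 = 179/1024
  d_2[s_2] = 1/8*3/8 + 39/64*11/16 + 17/64*9/16 = 315/512
  d_2[s_3] = 1/8*1/2 + 39/64*3/16 + 17/64*1/8 = 215/1024
d_2 = (s_1=179/1024, s_2=315/512, s_3=215/1024)
  d_3[s_1] = 179/1024*1/8 + 315/512*1/8 + 215/1024*5/16 = 2693/16384
  d_3[s_2] = 179/1024*3/8 + 315/512*11/16 + 215/1024*9/16 = 9939/16384
  d_3[s_3] = 179/1024*1/2 + 315/512*3/16 + 215/1024*1/8 = 469/2048
d_3 = (s_1=2693/16384, s_2=9939/16384, s_3=469/2048)

Answer: 2693/16384 9939/16384 469/2048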